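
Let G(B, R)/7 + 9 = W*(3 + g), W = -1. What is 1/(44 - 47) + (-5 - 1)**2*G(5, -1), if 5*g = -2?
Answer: -43853/15 ≈ -2923.5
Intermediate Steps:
g = -2/5 (g = (1/5)*(-2) = -2/5 ≈ -0.40000)
G(B, R) = -406/5 (G(B, R) = -63 + 7*(-(3 - 2/5)) = -63 + 7*(-1*13/5) = -63 + 7*(-13/5) = -63 - 91/5 = -406/5)
1/(44 - 47) + (-5 - 1)**2*G(5, -1) = 1/(44 - 47) + (-5 - 1)**2*(-406/5) = 1/(-3) + (-6)**2*(-406/5) = -1/3 + 36*(-406/5) = -1/3 - 14616/5 = -43853/15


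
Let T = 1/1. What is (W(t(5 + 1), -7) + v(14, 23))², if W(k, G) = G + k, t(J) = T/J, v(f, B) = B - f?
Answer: 169/36 ≈ 4.6944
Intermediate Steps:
T = 1
t(J) = 1/J
(W(t(5 + 1), -7) + v(14, 23))² = ((-7 + 1/(5 + 1)) + (23 - 1*14))² = ((-7 + 1/6) + (23 - 14))² = ((-7 + ⅙) + 9)² = (-41/6 + 9)² = (13/6)² = 169/36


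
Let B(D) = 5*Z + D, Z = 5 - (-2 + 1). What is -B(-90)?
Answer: 60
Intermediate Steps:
Z = 6 (Z = 5 - 1*(-1) = 5 + 1 = 6)
B(D) = 30 + D (B(D) = 5*6 + D = 30 + D)
-B(-90) = -(30 - 90) = -1*(-60) = 60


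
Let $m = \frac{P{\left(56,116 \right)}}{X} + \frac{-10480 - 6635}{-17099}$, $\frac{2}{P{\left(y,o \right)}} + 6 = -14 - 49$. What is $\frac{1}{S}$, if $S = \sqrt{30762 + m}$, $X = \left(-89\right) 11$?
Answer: $\frac{\sqrt{41042488844389142693649}}{35532944205901} \approx 0.0057015$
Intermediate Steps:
$P{\left(y,o \right)} = - \frac{2}{69}$ ($P{\left(y,o \right)} = \frac{2}{-6 - 63} = \frac{2}{-69} = 2 \left(- \frac{1}{69}\right) = - \frac{2}{69}$)
$X = -979$
$m = \frac{1156169563}{1155054549}$ ($m = - \frac{2}{69 \left(-979\right)} + \frac{-10480 - 6635}{-17099} = \left(- \frac{2}{69}\right) \left(- \frac{1}{979}\right) - - \frac{17115}{17099} = \frac{2}{67551} + \frac{17115}{17099} = \frac{1156169563}{1155054549} \approx 1.001$)
$S = \frac{\sqrt{41042488844389142693649}}{1155054549}$ ($S = \sqrt{30762 + \frac{1156169563}{1155054549}} = \sqrt{\frac{35532944205901}{1155054549}} = \frac{\sqrt{41042488844389142693649}}{1155054549} \approx 175.39$)
$\frac{1}{S} = \frac{1}{\frac{1}{1155054549} \sqrt{41042488844389142693649}} = \frac{\sqrt{41042488844389142693649}}{35532944205901}$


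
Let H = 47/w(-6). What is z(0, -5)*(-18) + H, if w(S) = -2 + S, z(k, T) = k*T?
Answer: -47/8 ≈ -5.8750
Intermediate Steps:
z(k, T) = T*k
H = -47/8 (H = 47/(-2 - 6) = 47/(-8) = 47*(-⅛) = -47/8 ≈ -5.8750)
z(0, -5)*(-18) + H = -5*0*(-18) - 47/8 = 0*(-18) - 47/8 = 0 - 47/8 = -47/8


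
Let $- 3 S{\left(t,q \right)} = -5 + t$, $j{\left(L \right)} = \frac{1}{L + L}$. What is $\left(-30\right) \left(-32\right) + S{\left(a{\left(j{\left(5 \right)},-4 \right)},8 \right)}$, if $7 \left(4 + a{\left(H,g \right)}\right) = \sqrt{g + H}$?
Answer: $963 - \frac{i \sqrt{390}}{210} \approx 963.0 - 0.09404 i$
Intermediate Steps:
$j{\left(L \right)} = \frac{1}{2 L}$
$a{\left(H,g \right)} = -4 + \frac{\sqrt{H + g}}{7}$ ($a{\left(H,g \right)} = -4 + \frac{\sqrt{g + H}}{7} = -4 + \frac{\sqrt{H + g}}{7}$)
$S{\left(t,q \right)} = \frac{5}{3} - \frac{t}{3}$ ($S{\left(t,q \right)} = - \frac{-5 + t}{3} = \frac{5}{3} - \frac{t}{3}$)
$\left(-30\right) \left(-32\right) + S{\left(a{\left(j{\left(5 \right)},-4 \right)},8 \right)} = \left(-30\right) \left(-32\right) + \left(\frac{5}{3} - \frac{-4 + \frac{\sqrt{\frac{1}{2 \cdot 5} - 4}}{7}}{3}\right) = 960 + \left(\frac{5}{3} - \frac{-4 + \frac{\sqrt{\frac{1}{2} \cdot \frac{1}{5} - 4}}{7}}{3}\right) = 960 + \left(\frac{5}{3} - \frac{-4 + \frac{\sqrt{\frac{1}{10} - 4}}{7}}{3}\right) = 960 + \left(\frac{5}{3} - \frac{-4 + \frac{\sqrt{- \frac{39}{10}}}{7}}{3}\right) = 960 + \left(\frac{5}{3} - \frac{-4 + \frac{\frac{1}{10} i \sqrt{390}}{7}}{3}\right) = 960 + \left(\frac{5}{3} - \frac{-4 + \frac{i \sqrt{390}}{70}}{3}\right) = 960 + \left(\frac{5}{3} + \left(\frac{4}{3} - \frac{i \sqrt{390}}{210}\right)\right) = 960 + \left(3 - \frac{i \sqrt{390}}{210}\right) = 963 - \frac{i \sqrt{390}}{210}$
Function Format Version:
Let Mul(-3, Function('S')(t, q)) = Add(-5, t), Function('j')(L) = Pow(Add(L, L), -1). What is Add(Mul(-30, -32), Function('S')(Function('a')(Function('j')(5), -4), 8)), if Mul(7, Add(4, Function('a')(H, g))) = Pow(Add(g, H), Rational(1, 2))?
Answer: Add(963, Mul(Rational(-1, 210), I, Pow(390, Rational(1, 2)))) ≈ Add(963.00, Mul(-0.094040, I))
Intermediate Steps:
Function('j')(L) = Mul(Rational(1, 2), Pow(L, -1)) (Function('j')(L) = Pow(Mul(2, L), -1) = Mul(Rational(1, 2), Pow(L, -1)))
Function('a')(H, g) = Add(-4, Mul(Rational(1, 7), Pow(Add(H, g), Rational(1, 2)))) (Function('a')(H, g) = Add(-4, Mul(Rational(1, 7), Pow(Add(g, H), Rational(1, 2)))) = Add(-4, Mul(Rational(1, 7), Pow(Add(H, g), Rational(1, 2)))))
Function('S')(t, q) = Add(Rational(5, 3), Mul(Rational(-1, 3), t)) (Function('S')(t, q) = Mul(Rational(-1, 3), Add(-5, t)) = Add(Rational(5, 3), Mul(Rational(-1, 3), t)))
Add(Mul(-30, -32), Function('S')(Function('a')(Function('j')(5), -4), 8)) = Add(Mul(-30, -32), Add(Rational(5, 3), Mul(Rational(-1, 3), Add(-4, Mul(Rational(1, 7), Pow(Add(Mul(Rational(1, 2), Pow(5, -1)), -4), Rational(1, 2))))))) = Add(960, Add(Rational(5, 3), Mul(Rational(-1, 3), Add(-4, Mul(Rational(1, 7), Pow(Add(Mul(Rational(1, 2), Rational(1, 5)), -4), Rational(1, 2))))))) = Add(960, Add(Rational(5, 3), Mul(Rational(-1, 3), Add(-4, Mul(Rational(1, 7), Pow(Add(Rational(1, 10), -4), Rational(1, 2))))))) = Add(960, Add(Rational(5, 3), Mul(Rational(-1, 3), Add(-4, Mul(Rational(1, 7), Pow(Rational(-39, 10), Rational(1, 2))))))) = Add(960, Add(Rational(5, 3), Mul(Rational(-1, 3), Add(-4, Mul(Rational(1, 7), Mul(Rational(1, 10), I, Pow(390, Rational(1, 2)))))))) = Add(960, Add(Rational(5, 3), Mul(Rational(-1, 3), Add(-4, Mul(Rational(1, 70), I, Pow(390, Rational(1, 2))))))) = Add(960, Add(Rational(5, 3), Add(Rational(4, 3), Mul(Rational(-1, 210), I, Pow(390, Rational(1, 2)))))) = Add(960, Add(3, Mul(Rational(-1, 210), I, Pow(390, Rational(1, 2))))) = Add(963, Mul(Rational(-1, 210), I, Pow(390, Rational(1, 2))))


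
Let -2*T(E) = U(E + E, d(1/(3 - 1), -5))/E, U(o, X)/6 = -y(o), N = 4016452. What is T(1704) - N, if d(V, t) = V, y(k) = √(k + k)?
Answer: -4016452 + √426/142 ≈ -4.0165e+6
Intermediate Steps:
y(k) = √2*√k (y(k) = √(2*k) = √2*√k)
U(o, X) = -6*√2*√o (U(o, X) = 6*(-√2*√o) = -6*√2*√o)
T(E) = 6/√E (T(E) = -(-6*√2*√(E + E))/(2*E) = -(-6*√2*√(2*E))/(2*E) = -(-6*√2*√2*√E)/(2*E) = -(-12*√E)/(2*E) = -(-6)/√E = 6/√E)
T(1704) - N = 6/√1704 - 1*4016452 = 6*(√426/852) - 4016452 = √426/142 - 4016452 = -4016452 + √426/142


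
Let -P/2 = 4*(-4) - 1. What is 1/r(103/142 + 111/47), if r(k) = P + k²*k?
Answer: 297275150024/18852990897043 ≈ 0.015768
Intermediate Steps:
P = 34 (P = -2*(4*(-4) - 1) = -2*(-16 - 1) = -2*(-17) = 34)
r(k) = 34 + k³ (r(k) = 34 + k²*k = 34 + k³)
1/r(103/142 + 111/47) = 1/(34 + (103/142 + 111/47)³) = 1/(34 + (20603/6674)³) = 1/(34 + 8745635796227/297275150024) = 1/(18852990897043/297275150024) = 297275150024/18852990897043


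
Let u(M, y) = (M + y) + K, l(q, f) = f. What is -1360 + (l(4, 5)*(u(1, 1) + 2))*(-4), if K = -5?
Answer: -1340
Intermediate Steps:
u(M, y) = -5 + M + y (u(M, y) = (M + y) - 5 = -5 + M + y)
-1360 + (l(4, 5)*(u(1, 1) + 2))*(-4) = -1360 + (5*((-5 + 1 + 1) + 2))*(-4) = -1360 + (5*(-3 + 2))*(-4) = -1360 + (5*(-1))*(-4) = -1360 - 5*(-4) = -1360 + 20 = -1340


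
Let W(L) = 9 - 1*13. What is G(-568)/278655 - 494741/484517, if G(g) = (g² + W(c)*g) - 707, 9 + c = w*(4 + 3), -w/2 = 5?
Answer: 6404342786/45004361545 ≈ 0.14230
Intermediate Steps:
w = -10 (w = -2*5 = -10)
c = -79 (c = -9 - 10*(4 + 3) = -9 - 10*7 = -9 - 70 = -79)
W(L) = -4 (W(L) = 9 - 13 = -4)
G(g) = -707 + g² - 4*g (G(g) = (g² - 4*g) - 707 = -707 + g² - 4*g)
G(-568)/278655 - 494741/484517 = (-707 + (-568)² - 4*(-568))/278655 - 494741/484517 = (-707 + 322624 + 2272)*(1/278655) - 494741*1/484517 = 324189*(1/278655) - 494741/484517 = 108063/92885 - 494741/484517 = 6404342786/45004361545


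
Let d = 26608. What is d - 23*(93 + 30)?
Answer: 23779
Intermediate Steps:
d - 23*(93 + 30) = 26608 - 23*(93 + 30) = 26608 - 23*123 = 26608 - 1*2829 = 26608 - 2829 = 23779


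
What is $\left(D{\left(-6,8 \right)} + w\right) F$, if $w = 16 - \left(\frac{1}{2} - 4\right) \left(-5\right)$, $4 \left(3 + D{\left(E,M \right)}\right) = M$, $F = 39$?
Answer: $- \frac{195}{2} \approx -97.5$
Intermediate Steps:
$D{\left(E,M \right)} = -3 + \frac{M}{4}$
$w = - \frac{3}{2}$ ($w = 16 - \left(\frac{1}{2} - 4\right) \left(-5\right) = 16 - \left(- \frac{7}{2}\right) \left(-5\right) = 16 - \frac{35}{2} = - \frac{3}{2} \approx -1.5$)
$\left(D{\left(-6,8 \right)} + w\right) F = \left(\left(-3 + \frac{1}{4} \cdot 8\right) - \frac{3}{2}\right) 39 = \left(\left(-3 + 2\right) - \frac{3}{2}\right) 39 = \left(-1 - \frac{3}{2}\right) 39 = \left(- \frac{5}{2}\right) 39 = - \frac{195}{2}$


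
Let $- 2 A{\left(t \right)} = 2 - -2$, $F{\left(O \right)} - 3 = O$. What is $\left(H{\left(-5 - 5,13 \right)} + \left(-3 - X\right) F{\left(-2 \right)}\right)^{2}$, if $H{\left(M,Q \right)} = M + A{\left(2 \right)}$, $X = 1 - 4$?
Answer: $144$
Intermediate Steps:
$F{\left(O \right)} = 3 + O$
$X = -3$
$A{\left(t \right)} = -2$ ($A{\left(t \right)} = - \frac{2 - -2}{2} = - \frac{2 + 2}{2} = \left(- \frac{1}{2}\right) 4 = -2$)
$H{\left(M,Q \right)} = -2 + M$ ($H{\left(M,Q \right)} = M - 2 = -2 + M$)
$\left(H{\left(-5 - 5,13 \right)} + \left(-3 - X\right) F{\left(-2 \right)}\right)^{2} = \left(\left(-2 - 10\right) + \left(-3 - -3\right) \left(3 - 2\right)\right)^{2} = \left(\left(-2 - 10\right) + \left(-3 + 3\right) 1\right)^{2} = \left(\left(-2 - 10\right) + 0 \cdot 1\right)^{2} = \left(-12 + 0\right)^{2} = \left(-12\right)^{2} = 144$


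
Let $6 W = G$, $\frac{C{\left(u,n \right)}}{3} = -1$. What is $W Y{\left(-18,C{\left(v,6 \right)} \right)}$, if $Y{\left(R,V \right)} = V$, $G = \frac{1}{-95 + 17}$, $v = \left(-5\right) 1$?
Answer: $\frac{1}{156} \approx 0.0064103$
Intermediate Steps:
$v = -5$
$G = - \frac{1}{78}$ ($G = \frac{1}{-78} = - \frac{1}{78} \approx -0.012821$)
$C{\left(u,n \right)} = -3$ ($C{\left(u,n \right)} = 3 \left(-1\right) = -3$)
$W = - \frac{1}{468}$ ($W = \frac{1}{6} \left(- \frac{1}{78}\right) = - \frac{1}{468} \approx -0.0021368$)
$W Y{\left(-18,C{\left(v,6 \right)} \right)} = \left(- \frac{1}{468}\right) \left(-3\right) = \frac{1}{156}$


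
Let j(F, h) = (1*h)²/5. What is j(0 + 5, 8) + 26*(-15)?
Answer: -1886/5 ≈ -377.20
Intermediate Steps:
j(F, h) = h²/5 (j(F, h) = h²*(⅕) = h²/5)
j(0 + 5, 8) + 26*(-15) = (⅕)*8² + 26*(-15) = (⅕)*64 - 390 = 64/5 - 390 = -1886/5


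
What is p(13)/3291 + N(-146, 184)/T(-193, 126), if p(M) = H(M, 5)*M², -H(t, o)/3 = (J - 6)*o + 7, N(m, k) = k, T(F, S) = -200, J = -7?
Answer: 219819/27425 ≈ 8.0153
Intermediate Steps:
H(t, o) = -21 + 39*o (H(t, o) = -3*((-7 - 6)*o + 7) = -3*(-13*o + 7) = -3*(7 - 13*o) = -21 + 39*o)
p(M) = 174*M² (p(M) = (-21 + 39*5)*M² = (-21 + 195)*M² = 174*M²)
p(13)/3291 + N(-146, 184)/T(-193, 126) = (174*13²)/3291 + 184/(-200) = (174*169)*(1/3291) + 184*(-1/200) = 29406*(1/3291) - 23/25 = 9802/1097 - 23/25 = 219819/27425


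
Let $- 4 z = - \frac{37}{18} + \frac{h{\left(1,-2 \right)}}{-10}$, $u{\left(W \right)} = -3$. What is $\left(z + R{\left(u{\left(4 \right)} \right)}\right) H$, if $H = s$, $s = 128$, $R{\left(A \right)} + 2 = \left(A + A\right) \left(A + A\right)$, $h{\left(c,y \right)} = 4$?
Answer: $\frac{199376}{45} \approx 4430.6$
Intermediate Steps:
$R{\left(A \right)} = -2 + 4 A^{2}$ ($R{\left(A \right)} = -2 + \left(A + A\right) \left(A + A\right) = -2 + 2 A 2 A = -2 + 4 A^{2}$)
$z = \frac{221}{360}$ ($z = - \frac{- \frac{37}{18} + \frac{4}{-10}}{4} = - \frac{\left(-37\right) \frac{1}{18} + 4 \left(- \frac{1}{10}\right)}{4} = - \frac{- \frac{37}{18} - \frac{2}{5}}{4} = \left(- \frac{1}{4}\right) \left(- \frac{221}{90}\right) = \frac{221}{360} \approx 0.61389$)
$H = 128$
$\left(z + R{\left(u{\left(4 \right)} \right)}\right) H = \left(\frac{221}{360} - \left(2 - 4 \left(-3\right)^{2}\right)\right) 128 = \left(\frac{221}{360} + \left(-2 + 4 \cdot 9\right)\right) 128 = \left(\frac{221}{360} + \left(-2 + 36\right)\right) 128 = \left(\frac{221}{360} + 34\right) 128 = \frac{12461}{360} \cdot 128 = \frac{199376}{45}$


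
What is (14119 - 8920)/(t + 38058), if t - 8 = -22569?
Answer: 5199/15497 ≈ 0.33548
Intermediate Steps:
t = -22561 (t = 8 - 22569 = -22561)
(14119 - 8920)/(t + 38058) = (14119 - 8920)/(-22561 + 38058) = 5199/15497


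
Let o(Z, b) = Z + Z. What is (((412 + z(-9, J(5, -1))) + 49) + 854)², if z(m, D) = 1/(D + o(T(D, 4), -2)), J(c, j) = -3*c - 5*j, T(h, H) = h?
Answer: 1556223601/900 ≈ 1.7291e+6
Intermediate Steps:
o(Z, b) = 2*Z
J(c, j) = -5*j - 3*c
z(m, D) = 1/(3*D) (z(m, D) = 1/(D + 2*D) = 1/(3*D))
(((412 + z(-9, J(5, -1))) + 49) + 854)² = (((412 + 1/(3*(-5*(-1) - 3*5))) + 49) + 854)² = (((412 + 1/(3*(5 - 15))) + 49) + 854)² = (((412 + (⅓)/(-10)) + 49) + 854)² = (((412 + (⅓)*(-⅒)) + 49) + 854)² = (((412 - 1/30) + 49) + 854)² = ((12359/30 + 49) + 854)² = (13829/30 + 854)² = (39449/30)² = 1556223601/900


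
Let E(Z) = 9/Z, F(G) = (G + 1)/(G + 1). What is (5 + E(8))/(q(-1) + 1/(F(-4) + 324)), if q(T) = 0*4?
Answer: 15925/8 ≈ 1990.6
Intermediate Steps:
F(G) = 1 (F(G) = (1 + G)/(1 + G) = 1)
q(T) = 0
(5 + E(8))/(q(-1) + 1/(F(-4) + 324)) = (5 + 9/8)/(0 + 1/(1 + 324)) = (5 + 9*(⅛))/(0 + 1/325) = (5 + 9/8)/(0 + 1/325) = 49/(8*(1/325)) = (49/8)*325 = 15925/8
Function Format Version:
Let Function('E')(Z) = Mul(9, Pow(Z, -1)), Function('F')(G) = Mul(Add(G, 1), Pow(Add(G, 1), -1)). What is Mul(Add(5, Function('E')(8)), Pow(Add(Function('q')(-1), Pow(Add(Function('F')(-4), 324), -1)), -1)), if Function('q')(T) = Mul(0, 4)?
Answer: Rational(15925, 8) ≈ 1990.6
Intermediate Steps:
Function('F')(G) = 1 (Function('F')(G) = Mul(Add(1, G), Pow(Add(1, G), -1)) = 1)
Function('q')(T) = 0
Mul(Add(5, Function('E')(8)), Pow(Add(Function('q')(-1), Pow(Add(Function('F')(-4), 324), -1)), -1)) = Mul(Add(5, Mul(9, Pow(8, -1))), Pow(Add(0, Pow(Add(1, 324), -1)), -1)) = Mul(Add(5, Mul(9, Rational(1, 8))), Pow(Add(0, Pow(325, -1)), -1)) = Mul(Add(5, Rational(9, 8)), Pow(Add(0, Rational(1, 325)), -1)) = Mul(Rational(49, 8), Pow(Rational(1, 325), -1)) = Mul(Rational(49, 8), 325) = Rational(15925, 8)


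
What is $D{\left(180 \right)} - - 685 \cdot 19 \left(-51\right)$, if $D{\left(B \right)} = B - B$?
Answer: $-663765$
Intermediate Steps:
$D{\left(B \right)} = 0$
$D{\left(180 \right)} - - 685 \cdot 19 \left(-51\right) = 0 - - 685 \cdot 19 \left(-51\right) = 0 - \left(-685\right) \left(-969\right) = 0 - 663765 = -663765$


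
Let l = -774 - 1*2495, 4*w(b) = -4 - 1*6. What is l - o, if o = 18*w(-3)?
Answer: -3224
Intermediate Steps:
w(b) = -5/2 (w(b) = (-4 - 1*6)/4 = (-4 - 6)/4 = (¼)*(-10) = -5/2)
o = -45 (o = 18*(-5/2) = -45)
l = -3269 (l = -774 - 2495 = -3269)
l - o = -3269 - 1*(-45) = -3269 + 45 = -3224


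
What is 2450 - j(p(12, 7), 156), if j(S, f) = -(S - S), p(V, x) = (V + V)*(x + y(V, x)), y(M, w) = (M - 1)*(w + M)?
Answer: 2450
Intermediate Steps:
y(M, w) = (-1 + M)*(M + w)
p(V, x) = 2*V*(V**2 - V + V*x) (p(V, x) = (V + V)*(x + (V**2 - V - x + V*x)) = (2*V)*(V**2 - V + V*x) = 2*V*(V**2 - V + V*x))
j(S, f) = 0 (j(S, f) = -1*0 = 0)
2450 - j(p(12, 7), 156) = 2450 - 1*0 = 2450 + 0 = 2450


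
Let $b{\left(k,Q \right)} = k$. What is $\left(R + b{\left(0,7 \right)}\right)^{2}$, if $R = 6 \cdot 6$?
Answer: $1296$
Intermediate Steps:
$R = 36$
$\left(R + b{\left(0,7 \right)}\right)^{2} = \left(36 + 0\right)^{2} = 36^{2} = 1296$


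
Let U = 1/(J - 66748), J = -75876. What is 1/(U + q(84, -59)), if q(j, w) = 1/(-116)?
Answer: -4136096/35685 ≈ -115.91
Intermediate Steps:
q(j, w) = -1/116
U = -1/142624 (U = 1/(-75876 - 66748) = 1/(-142624) = -1/142624 ≈ -7.0114e-6)
1/(U + q(84, -59)) = 1/(-1/142624 - 1/116) = 1/(-35685/4136096) = -4136096/35685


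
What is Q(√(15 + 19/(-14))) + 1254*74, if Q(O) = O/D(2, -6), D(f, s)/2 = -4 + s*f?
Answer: 92796 - √2674/448 ≈ 92796.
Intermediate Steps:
D(f, s) = -8 + 2*f*s (D(f, s) = 2*(-4 + s*f) = 2*(-4 + f*s) = -8 + 2*f*s)
Q(O) = -O/32 (Q(O) = O/(-8 + 2*2*(-6)) = O/(-8 - 24) = O/(-32) = O*(-1/32) = -O/32)
Q(√(15 + 19/(-14))) + 1254*74 = -√(15 + 19/(-14))/32 + 1254*74 = -√(15 + 19*(-1/14))/32 + 92796 = -√(15 - 19/14)/32 + 92796 = -√2674/448 + 92796 = 92796 - √2674/448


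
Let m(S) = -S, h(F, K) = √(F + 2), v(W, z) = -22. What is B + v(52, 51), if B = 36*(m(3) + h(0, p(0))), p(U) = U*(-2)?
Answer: -130 + 36*√2 ≈ -79.088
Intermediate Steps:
p(U) = -2*U
h(F, K) = √(2 + F)
B = -108 + 36*√2 (B = 36*(-1*3 + √(2 + 0)) = 36*(-3 + √2) = -108 + 36*√2 ≈ -57.088)
B + v(52, 51) = (-108 + 36*√2) - 22 = -130 + 36*√2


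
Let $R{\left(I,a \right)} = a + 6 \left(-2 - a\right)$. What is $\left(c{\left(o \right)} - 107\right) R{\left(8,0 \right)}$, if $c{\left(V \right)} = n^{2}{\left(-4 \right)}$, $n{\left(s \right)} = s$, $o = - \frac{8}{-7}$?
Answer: $1092$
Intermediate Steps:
$o = \frac{8}{7}$ ($o = \left(-8\right) \left(- \frac{1}{7}\right) = \frac{8}{7} \approx 1.1429$)
$c{\left(V \right)} = 16$ ($c{\left(V \right)} = \left(-4\right)^{2} = 16$)
$R{\left(I,a \right)} = -12 - 5 a$ ($R{\left(I,a \right)} = a - \left(12 + 6 a\right) = -12 - 5 a$)
$\left(c{\left(o \right)} - 107\right) R{\left(8,0 \right)} = \left(16 - 107\right) \left(-12 - 0\right) = - 91 \left(-12 + 0\right) = \left(-91\right) \left(-12\right) = 1092$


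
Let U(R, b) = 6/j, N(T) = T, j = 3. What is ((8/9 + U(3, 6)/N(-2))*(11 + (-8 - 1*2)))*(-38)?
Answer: 38/9 ≈ 4.2222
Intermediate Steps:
U(R, b) = 2 (U(R, b) = 6/3 = 6*(⅓) = 2)
((8/9 + U(3, 6)/N(-2))*(11 + (-8 - 1*2)))*(-38) = ((8/9 + 2/(-2))*(11 + (-8 - 1*2)))*(-38) = ((8*(⅑) + 2*(-½))*(11 + (-8 - 2)))*(-38) = ((8/9 - 1)*(11 - 10))*(-38) = -⅑*1*(-38) = -⅑*(-38) = 38/9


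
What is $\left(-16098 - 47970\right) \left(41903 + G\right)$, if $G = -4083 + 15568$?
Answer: $-3420462384$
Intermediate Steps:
$G = 11485$
$\left(-16098 - 47970\right) \left(41903 + G\right) = \left(-16098 - 47970\right) \left(41903 + 11485\right) = \left(-64068\right) 53388 = -3420462384$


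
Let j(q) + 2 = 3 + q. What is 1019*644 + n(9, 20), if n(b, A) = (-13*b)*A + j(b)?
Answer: 653906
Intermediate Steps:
j(q) = 1 + q (j(q) = -2 + (3 + q) = 1 + q)
n(b, A) = 1 + b - 13*A*b (n(b, A) = (-13*b)*A + (1 + b) = -13*A*b + (1 + b) = 1 + b - 13*A*b)
1019*644 + n(9, 20) = 1019*644 + (1 + 9 - 13*20*9) = 656236 + (1 + 9 - 2340) = 656236 - 2330 = 653906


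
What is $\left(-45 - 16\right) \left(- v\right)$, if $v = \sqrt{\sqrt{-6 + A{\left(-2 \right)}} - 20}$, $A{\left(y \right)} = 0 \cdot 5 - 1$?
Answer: $61 \sqrt{-20 + i \sqrt{7}} \approx 18.005 + 273.39 i$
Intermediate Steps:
$A{\left(y \right)} = -1$ ($A{\left(y \right)} = 0 - 1 = -1$)
$v = \sqrt{-20 + i \sqrt{7}}$ ($v = \sqrt{\sqrt{-6 - 1} - 20} = \sqrt{\sqrt{-7} - 20} = \sqrt{i \sqrt{7} - 20} = \sqrt{-20 + i \sqrt{7}} \approx 0.29516 + 4.4819 i$)
$\left(-45 - 16\right) \left(- v\right) = \left(-45 - 16\right) \left(- \sqrt{-20 + i \sqrt{7}}\right) = - 61 \left(- \sqrt{-20 + i \sqrt{7}}\right) = 61 \sqrt{-20 + i \sqrt{7}}$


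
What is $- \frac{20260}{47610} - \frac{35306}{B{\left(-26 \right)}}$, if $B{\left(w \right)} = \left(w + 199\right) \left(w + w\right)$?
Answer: $\frac{74932985}{21414978} \approx 3.4991$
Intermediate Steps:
$B{\left(w \right)} = 2 w \left(199 + w\right)$ ($B{\left(w \right)} = \left(199 + w\right) 2 w = 2 w \left(199 + w\right)$)
$- \frac{20260}{47610} - \frac{35306}{B{\left(-26 \right)}} = - \frac{20260}{47610} - \frac{35306}{2 \left(-26\right) \left(199 - 26\right)} = \left(-20260\right) \frac{1}{47610} - \frac{35306}{2 \left(-26\right) 173} = - \frac{2026}{4761} - \frac{35306}{-8996} = - \frac{2026}{4761} - - \frac{17653}{4498} = - \frac{2026}{4761} + \frac{17653}{4498} = \frac{74932985}{21414978}$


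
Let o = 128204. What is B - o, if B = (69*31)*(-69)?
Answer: -275795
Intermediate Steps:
B = -147591 (B = 2139*(-69) = -147591)
B - o = -147591 - 1*128204 = -147591 - 128204 = -275795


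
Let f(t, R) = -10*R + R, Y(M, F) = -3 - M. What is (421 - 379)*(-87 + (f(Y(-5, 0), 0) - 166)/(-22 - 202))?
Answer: -28983/8 ≈ -3622.9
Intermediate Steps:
f(t, R) = -9*R
(421 - 379)*(-87 + (f(Y(-5, 0), 0) - 166)/(-22 - 202)) = (421 - 379)*(-87 + (-9*0 - 166)/(-22 - 202)) = 42*(-87 + (0 - 166)/(-224)) = 42*(-87 - 166*(-1/224)) = 42*(-87 + 83/112) = 42*(-9661/112) = -28983/8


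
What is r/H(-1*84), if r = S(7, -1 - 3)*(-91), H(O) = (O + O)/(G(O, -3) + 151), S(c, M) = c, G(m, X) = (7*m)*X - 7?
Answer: 14469/2 ≈ 7234.5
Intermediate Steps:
G(m, X) = -7 + 7*X*m (G(m, X) = 7*X*m - 7 = -7 + 7*X*m)
H(O) = 2*O/(144 - 21*O) (H(O) = (O + O)/((-7 + 7*(-3)*O) + 151) = (2*O)/((-7 - 21*O) + 151) = (2*O)/(144 - 21*O) = 2*O/(144 - 21*O))
r = -637 (r = 7*(-91) = -637)
r/H(-1*84) = -637/((-2*(-1*84)/(-144 + 21*(-1*84)))) = -637/((-2*(-84)/(-144 + 21*(-84)))) = -637/((-2*(-84)/(-144 - 1764))) = -637/((-2*(-84)/(-1908))) = -637/((-2*(-84)*(-1/1908))) = -637/(-14/159) = -637*(-159/14) = 14469/2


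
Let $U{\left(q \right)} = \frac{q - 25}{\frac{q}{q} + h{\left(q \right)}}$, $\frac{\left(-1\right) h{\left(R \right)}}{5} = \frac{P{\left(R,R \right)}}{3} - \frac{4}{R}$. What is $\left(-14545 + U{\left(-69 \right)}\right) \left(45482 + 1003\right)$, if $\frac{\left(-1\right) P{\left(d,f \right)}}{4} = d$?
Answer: $- \frac{21426754481865}{31691} \approx -6.7611 \cdot 10^{8}$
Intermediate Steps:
$P{\left(d,f \right)} = - 4 d$
$h{\left(R \right)} = \frac{20}{R} + \frac{20 R}{3}$ ($h{\left(R \right)} = - 5 \left(\frac{\left(-4\right) R}{3} - \frac{4}{R}\right) = - 5 \left(- 4 R \frac{1}{3} - \frac{4}{R}\right) = - 5 \left(- \frac{4 R}{3} - \frac{4}{R}\right) = - 5 \left(- \frac{4}{R} - \frac{4 R}{3}\right) = \frac{20}{R} + \frac{20 R}{3}$)
$U{\left(q \right)} = \frac{-25 + q}{1 + \frac{20}{q} + \frac{20 q}{3}}$ ($U{\left(q \right)} = \frac{q - 25}{\frac{q}{q} + \left(\frac{20}{q} + \frac{20 q}{3}\right)} = \frac{-25 + q}{1 + \left(\frac{20}{q} + \frac{20 q}{3}\right)} = \frac{-25 + q}{1 + \frac{20}{q} + \frac{20 q}{3}}$)
$\left(-14545 + U{\left(-69 \right)}\right) \left(45482 + 1003\right) = \left(-14545 + 3 \left(-69\right) \frac{1}{60 - 69 \left(3 + 20 \left(-69\right)\right)} \left(-25 - 69\right)\right) \left(45482 + 1003\right) = \left(-14545 + 3 \left(-69\right) \frac{1}{60 - 69 \left(3 - 1380\right)} \left(-94\right)\right) 46485 = \left(-14545 + 3 \left(-69\right) \frac{1}{60 - -95013} \left(-94\right)\right) 46485 = \left(-14545 + 3 \left(-69\right) \frac{1}{60 + 95013} \left(-94\right)\right) 46485 = \left(-14545 + 3 \left(-69\right) \frac{1}{95073} \left(-94\right)\right) 46485 = \left(-14545 + \frac{6486}{31691}\right) 46485 = \left(- \frac{460939109}{31691}\right) 46485 = - \frac{21426754481865}{31691}$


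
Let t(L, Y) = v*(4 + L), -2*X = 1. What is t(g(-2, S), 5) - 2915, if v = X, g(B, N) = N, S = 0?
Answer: -2917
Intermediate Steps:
X = -½ (X = -½*1 = -½ ≈ -0.50000)
v = -½ ≈ -0.50000
t(L, Y) = -2 - L/2 (t(L, Y) = -(4 + L)/2 = -2 - L/2)
t(g(-2, S), 5) - 2915 = (-2 - ½*0) - 2915 = (-2 + 0) - 2915 = -2 - 2915 = -2917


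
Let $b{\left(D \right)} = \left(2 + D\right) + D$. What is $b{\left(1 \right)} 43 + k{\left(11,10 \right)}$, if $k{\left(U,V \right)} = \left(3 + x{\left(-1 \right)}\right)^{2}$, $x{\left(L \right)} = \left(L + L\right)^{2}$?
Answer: $221$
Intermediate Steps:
$x{\left(L \right)} = 4 L^{2}$ ($x{\left(L \right)} = \left(2 L\right)^{2} = 4 L^{2}$)
$b{\left(D \right)} = 2 + 2 D$
$k{\left(U,V \right)} = 49$ ($k{\left(U,V \right)} = \left(3 + 4 \left(-1\right)^{2}\right)^{2} = \left(3 + 4 \cdot 1\right)^{2} = \left(3 + 4\right)^{2} = 7^{2} = 49$)
$b{\left(1 \right)} 43 + k{\left(11,10 \right)} = \left(2 + 2 \cdot 1\right) 43 + 49 = \left(2 + 2\right) 43 + 49 = 4 \cdot 43 + 49 = 172 + 49 = 221$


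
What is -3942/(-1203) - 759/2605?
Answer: 3118611/1044605 ≈ 2.9854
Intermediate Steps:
-3942/(-1203) - 759/2605 = -3942*(-1/1203) - 759*1/2605 = 1314/401 - 759/2605 = 3118611/1044605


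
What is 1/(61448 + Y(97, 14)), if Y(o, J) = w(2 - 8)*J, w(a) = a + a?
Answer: 1/61280 ≈ 1.6319e-5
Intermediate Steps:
w(a) = 2*a
Y(o, J) = -12*J (Y(o, J) = (2*(2 - 8))*J = (2*(-6))*J = -12*J)
1/(61448 + Y(97, 14)) = 1/(61448 - 12*14) = 1/(61448 - 168) = 1/61280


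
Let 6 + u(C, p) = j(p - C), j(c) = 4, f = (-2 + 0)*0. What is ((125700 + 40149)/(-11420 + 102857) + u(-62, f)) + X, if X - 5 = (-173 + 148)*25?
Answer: -18902655/30479 ≈ -620.19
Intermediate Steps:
f = 0 (f = -2*0 = 0)
u(C, p) = -2 (u(C, p) = -6 + 4 = -2)
X = -620 (X = 5 + (-173 + 148)*25 = 5 - 25*25 = 5 - 625 = -620)
((125700 + 40149)/(-11420 + 102857) + u(-62, f)) + X = ((125700 + 40149)/(-11420 + 102857) - 2) - 620 = (165849/91437 - 2) - 620 = (165849*(1/91437) - 2) - 620 = (55283/30479 - 2) - 620 = -5675/30479 - 620 = -18902655/30479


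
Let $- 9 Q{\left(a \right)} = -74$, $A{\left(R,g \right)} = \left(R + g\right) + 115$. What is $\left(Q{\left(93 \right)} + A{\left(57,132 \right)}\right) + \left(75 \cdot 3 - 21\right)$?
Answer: $\frac{4646}{9} \approx 516.22$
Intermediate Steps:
$A{\left(R,g \right)} = 115 + R + g$
$Q{\left(a \right)} = \frac{74}{9}$ ($Q{\left(a \right)} = \left(- \frac{1}{9}\right) \left(-74\right) = \frac{74}{9}$)
$\left(Q{\left(93 \right)} + A{\left(57,132 \right)}\right) + \left(75 \cdot 3 - 21\right) = \left(\frac{74}{9} + \left(115 + 57 + 132\right)\right) + \left(75 \cdot 3 - 21\right) = \left(\frac{74}{9} + 304\right) + \left(225 - 21\right) = \frac{2810}{9} + 204 = \frac{4646}{9}$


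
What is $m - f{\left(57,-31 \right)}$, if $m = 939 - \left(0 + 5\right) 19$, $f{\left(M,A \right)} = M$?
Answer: $787$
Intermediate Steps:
$m = 844$ ($m = 939 - 5 \cdot 19 = 939 - 95 = 844$)
$m - f{\left(57,-31 \right)} = 844 - 57 = 787$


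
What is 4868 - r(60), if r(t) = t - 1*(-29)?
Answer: 4779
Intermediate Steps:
r(t) = 29 + t (r(t) = t + 29 = 29 + t)
4868 - r(60) = 4868 - (29 + 60) = 4868 - 1*89 = 4868 - 89 = 4779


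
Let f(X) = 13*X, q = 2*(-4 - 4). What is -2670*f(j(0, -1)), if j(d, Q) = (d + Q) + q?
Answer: 590070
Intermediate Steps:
q = -16 (q = 2*(-8) = -16)
j(d, Q) = -16 + Q + d (j(d, Q) = (d + Q) - 16 = (Q + d) - 16 = -16 + Q + d)
-2670*f(j(0, -1)) = -34710*(-16 - 1 + 0) = -34710*(-17) = -2670*(-221) = 590070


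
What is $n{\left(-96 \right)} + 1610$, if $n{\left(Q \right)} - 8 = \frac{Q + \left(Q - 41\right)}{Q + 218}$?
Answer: $\frac{197163}{122} \approx 1616.1$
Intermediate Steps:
$n{\left(Q \right)} = 8 + \frac{-41 + 2 Q}{218 + Q}$ ($n{\left(Q \right)} = 8 + \frac{Q + \left(Q - 41\right)}{Q + 218} = 8 + \frac{Q + \left(-41 + Q\right)}{218 + Q} = 8 + \frac{-41 + 2 Q}{218 + Q}$)
$n{\left(-96 \right)} + 1610 = \frac{1703 + 10 \left(-96\right)}{218 - 96} + 1610 = \frac{1703 - 960}{122} + 1610 = \frac{1}{122} \cdot 743 + 1610 = \frac{743}{122} + 1610 = \frac{197163}{122}$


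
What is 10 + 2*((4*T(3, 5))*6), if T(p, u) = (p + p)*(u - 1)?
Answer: 1162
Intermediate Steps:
T(p, u) = 2*p*(-1 + u) (T(p, u) = (2*p)*(-1 + u) = 2*p*(-1 + u))
10 + 2*((4*T(3, 5))*6) = 10 + 2*((4*(2*3*(-1 + 5)))*6) = 10 + 2*((4*(2*3*4))*6) = 10 + 2*((4*24)*6) = 10 + 2*(96*6) = 10 + 2*576 = 10 + 1152 = 1162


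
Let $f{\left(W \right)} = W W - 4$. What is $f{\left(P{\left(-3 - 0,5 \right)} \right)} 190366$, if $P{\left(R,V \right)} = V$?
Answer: $3997686$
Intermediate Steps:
$f{\left(W \right)} = -4 + W^{2}$ ($f{\left(W \right)} = W^{2} - 4 = -4 + W^{2}$)
$f{\left(P{\left(-3 - 0,5 \right)} \right)} 190366 = \left(-4 + 5^{2}\right) 190366 = \left(-4 + 25\right) 190366 = 21 \cdot 190366 = 3997686$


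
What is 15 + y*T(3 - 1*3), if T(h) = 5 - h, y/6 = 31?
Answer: 945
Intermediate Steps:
y = 186 (y = 6*31 = 186)
15 + y*T(3 - 1*3) = 15 + 186*(5 - (3 - 1*3)) = 15 + 186*(5 - (3 - 3)) = 15 + 186*(5 - 1*0) = 15 + 186*(5 + 0) = 15 + 186*5 = 15 + 930 = 945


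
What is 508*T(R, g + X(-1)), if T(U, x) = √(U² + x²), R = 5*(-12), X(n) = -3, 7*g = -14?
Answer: 2540*√145 ≈ 30586.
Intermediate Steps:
g = -2 (g = (⅐)*(-14) = -2)
R = -60
508*T(R, g + X(-1)) = 508*√((-60)² + (-2 - 3)²) = 508*√(3600 + (-5)²) = 508*√(3600 + 25) = 508*√3625 = 508*(5*√145) = 2540*√145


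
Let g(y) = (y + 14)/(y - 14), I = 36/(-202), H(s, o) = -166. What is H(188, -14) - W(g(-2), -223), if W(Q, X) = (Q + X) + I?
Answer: 23403/404 ≈ 57.928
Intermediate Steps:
I = -18/101 (I = 36*(-1/202) = -18/101 ≈ -0.17822)
g(y) = (14 + y)/(-14 + y)
W(Q, X) = -18/101 + Q + X (W(Q, X) = (Q + X) - 18/101 = -18/101 + Q + X)
H(188, -14) - W(g(-2), -223) = -166 - (-18/101 + (14 - 2)/(-14 - 2) - 223) = -166 - (-18/101 + 12/(-16) - 223) = -166 - (-18/101 - 1/16*12 - 223) = -166 - (-18/101 - ¾ - 223) = -166 - 1*(-90467/404) = -166 + 90467/404 = 23403/404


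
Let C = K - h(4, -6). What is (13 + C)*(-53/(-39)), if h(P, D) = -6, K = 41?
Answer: 1060/13 ≈ 81.538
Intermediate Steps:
C = 47 (C = 41 - 1*(-6) = 41 + 6 = 47)
(13 + C)*(-53/(-39)) = (13 + 47)*(-53/(-39)) = 60*(-53*(-1/39)) = 60*(53/39) = 1060/13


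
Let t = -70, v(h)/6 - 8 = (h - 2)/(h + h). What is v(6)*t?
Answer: -3500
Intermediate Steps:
v(h) = 48 + 3*(-2 + h)/h (v(h) = 48 + 6*((h - 2)/(h + h)) = 48 + 6*((-2 + h)/((2*h))) = 48 + 6*((-2 + h)*(1/(2*h))) = 48 + 6*((-2 + h)/(2*h)) = 48 + 3*(-2 + h)/h)
v(6)*t = (51 - 6/6)*(-70) = (51 - 6*⅙)*(-70) = (51 - 1)*(-70) = 50*(-70) = -3500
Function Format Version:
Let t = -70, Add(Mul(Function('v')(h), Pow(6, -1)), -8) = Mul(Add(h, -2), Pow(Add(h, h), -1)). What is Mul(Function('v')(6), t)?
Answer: -3500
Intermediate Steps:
Function('v')(h) = Add(48, Mul(3, Pow(h, -1), Add(-2, h))) (Function('v')(h) = Add(48, Mul(6, Mul(Add(h, -2), Pow(Add(h, h), -1)))) = Add(48, Mul(6, Mul(Add(-2, h), Pow(Mul(2, h), -1)))) = Add(48, Mul(6, Mul(Add(-2, h), Mul(Rational(1, 2), Pow(h, -1))))) = Add(48, Mul(6, Mul(Rational(1, 2), Pow(h, -1), Add(-2, h)))) = Add(48, Mul(3, Pow(h, -1), Add(-2, h))))
Mul(Function('v')(6), t) = Mul(Add(51, Mul(-6, Pow(6, -1))), -70) = Mul(Add(51, Mul(-6, Rational(1, 6))), -70) = Mul(Add(51, -1), -70) = Mul(50, -70) = -3500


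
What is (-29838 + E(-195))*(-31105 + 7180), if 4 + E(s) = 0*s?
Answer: 713969850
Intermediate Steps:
E(s) = -4 (E(s) = -4 + 0*s = -4 + 0 = -4)
(-29838 + E(-195))*(-31105 + 7180) = (-29838 - 4)*(-31105 + 7180) = -29842*(-23925) = 713969850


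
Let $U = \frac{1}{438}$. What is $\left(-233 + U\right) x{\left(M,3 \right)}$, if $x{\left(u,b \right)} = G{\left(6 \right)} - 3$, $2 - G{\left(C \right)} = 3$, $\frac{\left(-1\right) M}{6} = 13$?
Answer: $\frac{204106}{219} \approx 931.99$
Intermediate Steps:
$M = -78$ ($M = \left(-6\right) 13 = -78$)
$G{\left(C \right)} = -1$ ($G{\left(C \right)} = 2 - 3 = -1$)
$U = \frac{1}{438} \approx 0.0022831$
$x{\left(u,b \right)} = -4$ ($x{\left(u,b \right)} = -1 - 3 = -4$)
$\left(-233 + U\right) x{\left(M,3 \right)} = \left(-233 + \frac{1}{438}\right) \left(-4\right) = \left(- \frac{102053}{438}\right) \left(-4\right) = \frac{204106}{219}$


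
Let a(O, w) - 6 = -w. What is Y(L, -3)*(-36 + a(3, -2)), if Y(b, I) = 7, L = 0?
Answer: -196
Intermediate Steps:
a(O, w) = 6 - w
Y(L, -3)*(-36 + a(3, -2)) = 7*(-36 + (6 - 1*(-2))) = 7*(-36 + (6 + 2)) = 7*(-36 + 8) = 7*(-28) = -196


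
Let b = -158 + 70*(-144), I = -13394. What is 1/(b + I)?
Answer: -1/23632 ≈ -4.2316e-5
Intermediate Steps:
b = -10238 (b = -158 - 10080 = -10238)
1/(b + I) = 1/(-10238 - 13394) = 1/(-23632) = -1/23632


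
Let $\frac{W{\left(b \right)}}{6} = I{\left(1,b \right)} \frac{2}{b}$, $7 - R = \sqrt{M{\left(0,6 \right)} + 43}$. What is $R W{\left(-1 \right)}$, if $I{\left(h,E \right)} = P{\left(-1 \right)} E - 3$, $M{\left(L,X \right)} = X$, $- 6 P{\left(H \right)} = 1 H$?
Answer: $0$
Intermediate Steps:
$P{\left(H \right)} = - \frac{H}{6}$ ($P{\left(H \right)} = - \frac{1 H}{6} = - \frac{H}{6}$)
$I{\left(h,E \right)} = -3 + \frac{E}{6}$ ($I{\left(h,E \right)} = \left(- \frac{1}{6}\right) \left(-1\right) E - 3 = \frac{E}{6} - 3 = -3 + \frac{E}{6}$)
$R = 0$ ($R = 7 - \sqrt{6 + 43} = 7 - \sqrt{49} = 7 - 7 = 0$)
$W{\left(b \right)} = \frac{12 \left(-3 + \frac{b}{6}\right)}{b}$ ($W{\left(b \right)} = 6 \left(-3 + \frac{b}{6}\right) \frac{2}{b} = 6 \frac{2 \left(-3 + \frac{b}{6}\right)}{b} = \frac{12 \left(-3 + \frac{b}{6}\right)}{b}$)
$R W{\left(-1 \right)} = 0 \left(2 - \frac{36}{-1}\right) = 0 \left(2 - -36\right) = 0 \left(2 + 36\right) = 0 \cdot 38 = 0$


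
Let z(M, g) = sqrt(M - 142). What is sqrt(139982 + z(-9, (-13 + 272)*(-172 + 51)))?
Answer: sqrt(139982 + I*sqrt(151)) ≈ 374.14 + 0.016*I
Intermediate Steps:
z(M, g) = sqrt(-142 + M)
sqrt(139982 + z(-9, (-13 + 272)*(-172 + 51))) = sqrt(139982 + sqrt(-142 - 9)) = sqrt(139982 + sqrt(-151)) = sqrt(139982 + I*sqrt(151))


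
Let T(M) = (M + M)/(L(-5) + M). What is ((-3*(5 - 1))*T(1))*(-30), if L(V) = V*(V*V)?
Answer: -180/31 ≈ -5.8064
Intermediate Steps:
L(V) = V³ (L(V) = V*V² = V³)
T(M) = 2*M/(-125 + M) (T(M) = (M + M)/((-5)³ + M) = (2*M)/(-125 + M) = 2*M/(-125 + M))
((-3*(5 - 1))*T(1))*(-30) = ((-3*(5 - 1))*(2*1/(-125 + 1)))*(-30) = ((-3*4)*(2*1/(-124)))*(-30) = -24*(-1)/124*(-30) = -12*(-1/62)*(-30) = (6/31)*(-30) = -180/31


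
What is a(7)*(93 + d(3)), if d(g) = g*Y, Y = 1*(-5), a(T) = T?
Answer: 546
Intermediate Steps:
Y = -5
d(g) = -5*g (d(g) = g*(-5) = -5*g)
a(7)*(93 + d(3)) = 7*(93 - 5*3) = 7*(93 - 15) = 7*78 = 546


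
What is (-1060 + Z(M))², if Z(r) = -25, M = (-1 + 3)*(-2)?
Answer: 1177225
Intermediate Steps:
M = -4 (M = 2*(-2) = -4)
(-1060 + Z(M))² = (-1060 - 25)² = (-1085)² = 1177225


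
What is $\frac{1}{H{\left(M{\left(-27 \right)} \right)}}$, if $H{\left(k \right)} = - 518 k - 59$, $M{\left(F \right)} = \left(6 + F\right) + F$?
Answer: $\frac{1}{24805} \approx 4.0314 \cdot 10^{-5}$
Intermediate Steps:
$M{\left(F \right)} = 6 + 2 F$
$H{\left(k \right)} = -59 - 518 k$
$\frac{1}{H{\left(M{\left(-27 \right)} \right)}} = \frac{1}{-59 - 518 \left(6 + 2 \left(-27\right)\right)} = \frac{1}{-59 - 518 \left(6 - 54\right)} = \frac{1}{-59 - -24864} = \frac{1}{-59 + 24864} = \frac{1}{24805}$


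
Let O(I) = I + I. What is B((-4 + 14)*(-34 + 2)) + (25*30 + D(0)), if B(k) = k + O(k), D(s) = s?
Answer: -210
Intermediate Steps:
O(I) = 2*I
B(k) = 3*k (B(k) = k + 2*k = 3*k)
B((-4 + 14)*(-34 + 2)) + (25*30 + D(0)) = 3*((-4 + 14)*(-34 + 2)) + (25*30 + 0) = 3*(10*(-32)) + (750 + 0) = 3*(-320) + 750 = -960 + 750 = -210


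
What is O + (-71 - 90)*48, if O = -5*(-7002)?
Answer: 27282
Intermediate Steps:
O = 35010
O + (-71 - 90)*48 = 35010 + (-71 - 90)*48 = 35010 - 161*48 = 35010 - 7728 = 27282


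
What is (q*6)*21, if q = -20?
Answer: -2520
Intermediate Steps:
(q*6)*21 = -20*6*21 = -120*21 = -2520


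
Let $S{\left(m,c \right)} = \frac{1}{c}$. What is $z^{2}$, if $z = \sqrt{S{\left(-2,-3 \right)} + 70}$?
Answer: $\frac{209}{3} \approx 69.667$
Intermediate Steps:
$z = \frac{\sqrt{627}}{3}$ ($z = \sqrt{\frac{1}{-3} + 70} = \sqrt{- \frac{1}{3} + 70} = \sqrt{\frac{209}{3}} = \frac{\sqrt{627}}{3} \approx 8.3466$)
$z^{2} = \left(\frac{\sqrt{627}}{3}\right)^{2} = \frac{209}{3}$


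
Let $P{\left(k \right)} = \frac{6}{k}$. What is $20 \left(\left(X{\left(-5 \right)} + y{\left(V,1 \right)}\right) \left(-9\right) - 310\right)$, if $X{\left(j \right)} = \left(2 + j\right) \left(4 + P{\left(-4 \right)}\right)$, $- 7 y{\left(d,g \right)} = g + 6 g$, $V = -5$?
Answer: $-4670$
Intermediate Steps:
$y{\left(d,g \right)} = - g$ ($y{\left(d,g \right)} = - \frac{g + 6 g}{7} = - \frac{7 g}{7} = - g$)
$X{\left(j \right)} = 5 + \frac{5 j}{2}$ ($X{\left(j \right)} = \left(2 + j\right) \left(4 + \frac{6}{-4}\right) = \left(2 + j\right) \left(4 + 6 \left(- \frac{1}{4}\right)\right) = \left(2 + j\right) \left(4 - \frac{3}{2}\right) = \left(2 + j\right) \frac{5}{2} = 5 + \frac{5 j}{2}$)
$20 \left(\left(X{\left(-5 \right)} + y{\left(V,1 \right)}\right) \left(-9\right) - 310\right) = 20 \left(\left(\left(5 + \frac{5}{2} \left(-5\right)\right) - 1\right) \left(-9\right) - 310\right) = 20 \left(\left(\left(5 - \frac{25}{2}\right) - 1\right) \left(-9\right) - 310\right) = 20 \left(\left(- \frac{15}{2} - 1\right) \left(-9\right) - 310\right) = 20 \left(\left(- \frac{17}{2}\right) \left(-9\right) - 310\right) = 20 \left(\frac{153}{2} - 310\right) = 20 \left(- \frac{467}{2}\right) = -4670$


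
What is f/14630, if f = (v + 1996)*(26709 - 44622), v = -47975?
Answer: 117660261/2090 ≈ 56297.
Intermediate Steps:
f = 823621827 (f = (-47975 + 1996)*(26709 - 44622) = -45979*(-17913) = 823621827)
f/14630 = 823621827/14630 = 823621827*(1/14630) = 117660261/2090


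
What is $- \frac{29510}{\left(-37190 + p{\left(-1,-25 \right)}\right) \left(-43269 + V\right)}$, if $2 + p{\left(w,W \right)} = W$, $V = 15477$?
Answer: $- \frac{14755}{517167432} \approx -2.853 \cdot 10^{-5}$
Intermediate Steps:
$p{\left(w,W \right)} = -2 + W$
$- \frac{29510}{\left(-37190 + p{\left(-1,-25 \right)}\right) \left(-43269 + V\right)} = - \frac{29510}{\left(-37190 - 27\right) \left(-43269 + 15477\right)} = - \frac{29510}{\left(-37190 - 27\right) \left(-27792\right)} = - \frac{29510}{\left(-37217\right) \left(-27792\right)} = - \frac{29510}{1034334864} = \left(-29510\right) \frac{1}{1034334864} = - \frac{14755}{517167432}$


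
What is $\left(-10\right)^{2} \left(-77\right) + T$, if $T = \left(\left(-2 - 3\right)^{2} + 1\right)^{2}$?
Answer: $-7024$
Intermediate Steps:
$T = 676$ ($T = \left(\left(-5\right)^{2} + 1\right)^{2} = \left(25 + 1\right)^{2} = 26^{2} = 676$)
$\left(-10\right)^{2} \left(-77\right) + T = \left(-10\right)^{2} \left(-77\right) + 676 = 100 \left(-77\right) + 676 = -7700 + 676 = -7024$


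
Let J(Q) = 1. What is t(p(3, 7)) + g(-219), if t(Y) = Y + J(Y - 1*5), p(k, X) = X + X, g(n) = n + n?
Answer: -423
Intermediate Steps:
g(n) = 2*n
p(k, X) = 2*X
t(Y) = 1 + Y (t(Y) = Y + 1 = 1 + Y)
t(p(3, 7)) + g(-219) = (1 + 2*7) + 2*(-219) = (1 + 14) - 438 = 15 - 438 = -423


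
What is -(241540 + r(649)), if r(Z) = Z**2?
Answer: -662741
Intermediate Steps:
-(241540 + r(649)) = -(241540 + 649**2) = -(241540 + 421201) = -1*662741 = -662741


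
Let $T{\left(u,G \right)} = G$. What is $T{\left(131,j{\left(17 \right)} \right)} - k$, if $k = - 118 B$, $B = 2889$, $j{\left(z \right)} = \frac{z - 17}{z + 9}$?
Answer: $340902$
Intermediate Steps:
$j{\left(z \right)} = \frac{-17 + z}{9 + z}$
$k = -340902$ ($k = \left(-118\right) 2889 = -340902$)
$T{\left(131,j{\left(17 \right)} \right)} - k = \frac{-17 + 17}{9 + 17} - -340902 = \frac{1}{26} \cdot 0 + 340902 = 0 + 340902 = 340902$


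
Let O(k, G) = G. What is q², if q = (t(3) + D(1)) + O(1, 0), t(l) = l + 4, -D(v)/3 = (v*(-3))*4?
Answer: 1849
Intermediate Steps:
D(v) = 36*v (D(v) = -3*v*(-3)*4 = -3*(-3*v)*4 = -(-36)*v = 36*v)
t(l) = 4 + l
q = 43 (q = ((4 + 3) + 36*1) + 0 = (7 + 36) + 0 = 43 + 0 = 43)
q² = 43² = 1849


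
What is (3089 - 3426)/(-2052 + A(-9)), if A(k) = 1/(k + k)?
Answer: 6066/36937 ≈ 0.16423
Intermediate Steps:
A(k) = 1/(2*k)
(3089 - 3426)/(-2052 + A(-9)) = (3089 - 3426)/(-2052 + (1/2)/(-9)) = -337/(-2052 + (1/2)*(-1/9)) = -337/(-2052 - 1/18) = -337/(-36937/18) = -337*(-18/36937) = 6066/36937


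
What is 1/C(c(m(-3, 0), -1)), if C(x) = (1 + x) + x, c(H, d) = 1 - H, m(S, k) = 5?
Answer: -⅐ ≈ -0.14286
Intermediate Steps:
C(x) = 1 + 2*x
1/C(c(m(-3, 0), -1)) = 1/(1 + 2*(1 - 1*5)) = 1/(1 + 2*(1 - 5)) = 1/(1 + 2*(-4)) = 1/(1 - 8) = 1/(-7) = -⅐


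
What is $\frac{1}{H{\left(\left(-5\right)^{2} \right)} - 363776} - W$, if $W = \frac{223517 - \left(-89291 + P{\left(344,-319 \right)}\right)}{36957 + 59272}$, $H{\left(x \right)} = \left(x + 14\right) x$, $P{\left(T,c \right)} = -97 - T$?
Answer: $- \frac{113647146678}{34911977429} \approx -3.2552$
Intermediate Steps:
$H{\left(x \right)} = x \left(14 + x\right)$ ($H{\left(x \right)} = \left(14 + x\right) x = x \left(14 + x\right)$)
$W = \frac{313249}{96229}$ ($W = \frac{223517 + \left(89291 - \left(-97 - 344\right)\right)}{36957 + 59272} = \frac{223517 + \left(89291 - \left(-97 - 344\right)\right)}{96229} = \left(223517 + \left(89291 - -441\right)\right) \frac{1}{96229} = \left(223517 + \left(89291 + 441\right)\right) \frac{1}{96229} = \left(223517 + 89732\right) \frac{1}{96229} = 313249 \cdot \frac{1}{96229} = \frac{313249}{96229} \approx 3.2552$)
$\frac{1}{H{\left(\left(-5\right)^{2} \right)} - 363776} - W = \frac{1}{\left(-5\right)^{2} \left(14 + \left(-5\right)^{2}\right) - 363776} - \frac{313249}{96229} = \frac{1}{25 \left(14 + 25\right) - 363776} - \frac{313249}{96229} = \frac{1}{25 \cdot 39 - 363776} - \frac{313249}{96229} = \frac{1}{975 - 363776} - \frac{313249}{96229} = \frac{1}{-362801} - \frac{313249}{96229} = - \frac{1}{362801} - \frac{313249}{96229} = - \frac{113647146678}{34911977429}$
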